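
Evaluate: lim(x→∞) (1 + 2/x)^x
This is an exponential indeterminate form.

For exponential indeterminate forms, take the natural log:
  Let L = lim(x→∞) (1 + 2/x)^x
  Then ln(L) = lim(x→∞) [exponent × ln(base)]
  Evaluate using L'Hôpital or standard limits, then exponentiate.
  L = e²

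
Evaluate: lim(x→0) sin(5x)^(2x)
This is an exponential indeterminate form.

For exponential indeterminate forms, take the natural log:
  Let L = lim(x→0) sin(5x)^(2x)
  Then ln(L) = lim(x→0) [exponent × ln(base)]
  Evaluate using L'Hôpital or standard limits, then exponentiate.
  L = 1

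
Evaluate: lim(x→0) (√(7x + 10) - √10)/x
This is a standard limit.

Factor or rationalize the expression:
  lim(x→0) (√(7x + 10) - √10)/x = 7·sqrt(10)/20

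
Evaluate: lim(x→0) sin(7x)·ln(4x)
This is a 0·∞ indeterminate form.

Rewrite 0·∞ as a quotient (0/0 or ∞/∞ form), then apply L'Hôpital's rule:
  lim(x→0) sin(7x)·ln(4x) = 0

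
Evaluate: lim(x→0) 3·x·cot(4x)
This is a 0·∞ indeterminate form.

Rewrite 0·∞ as a quotient (0/0 or ∞/∞ form), then apply L'Hôpital's rule:
  lim(x→0) 3·x·cot(4x) = 3/4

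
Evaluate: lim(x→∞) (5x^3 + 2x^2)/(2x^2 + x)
This is an ∞/∞ indeterminate form.

Apply L'Hôpital's rule: differentiate numerator and denominator separately.
  f(x) = 5·x^3 + 2·x^2   ⇒   f'(x) = 15·x^2 + 4·x
  g(x) = 2·x^2 + x   ⇒   g'(x) = 4·x + 1
  lim(x→∞) f'(x)/g'(x) = lim(x→∞) (15·x^2 + 4·x)/(4·x + 1)
  = ∞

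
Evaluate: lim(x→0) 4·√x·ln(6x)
This is a 0·∞ indeterminate form.

Rewrite 0·∞ as a quotient (0/0 or ∞/∞ form), then apply L'Hôpital's rule:
  lim(x→0) 4·√x·ln(6x) = 0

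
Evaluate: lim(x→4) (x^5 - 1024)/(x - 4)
This is a standard limit.

Factor or rationalize the expression:
  lim(x→4) (x^5 - 1024)/(x - 4) = 1280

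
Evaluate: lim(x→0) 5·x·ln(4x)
This is a 0·∞ indeterminate form.

Rewrite 0·∞ as a quotient (0/0 or ∞/∞ form), then apply L'Hôpital's rule:
  lim(x→0) 5·x·ln(4x) = 0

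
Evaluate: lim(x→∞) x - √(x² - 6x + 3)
This is an ∞-∞ indeterminate form.

Combine fractions or rationalize to convert ∞-∞ to 0/0 form:
  lim(x→∞) x - √(x² - 6x + 3) = 3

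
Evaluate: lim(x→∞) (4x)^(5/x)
This is an exponential indeterminate form.

For exponential indeterminate forms, take the natural log:
  Let L = lim(x→∞) (4x)^(5/x)
  Then ln(L) = lim(x→∞) [exponent × ln(base)]
  Evaluate using L'Hôpital or standard limits, then exponentiate.
  L = 1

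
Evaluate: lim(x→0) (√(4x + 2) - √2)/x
This is a standard limit.

Factor or rationalize the expression:
  lim(x→0) (√(4x + 2) - √2)/x = sqrt(2)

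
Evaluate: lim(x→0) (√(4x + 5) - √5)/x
This is a standard limit.

Factor or rationalize the expression:
  lim(x→0) (√(4x + 5) - √5)/x = 2·sqrt(5)/5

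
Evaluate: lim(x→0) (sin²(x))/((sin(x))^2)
This is a 0/0 indeterminate form.

Apply L'Hôpital's rule: differentiate numerator and denominator separately.
  f(x) = sin(x)^2   ⇒   f'(x) = 2·sin(x)·cos(x)
  g(x) = sin(x)^2   ⇒   g'(x) = 2·sin(x)·cos(x)
  lim(x→0) f'(x)/g'(x) = lim(x→0) (2·sin(x)·cos(x))/(2·sin(x)·cos(x))
  = 1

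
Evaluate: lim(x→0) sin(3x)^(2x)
This is an exponential indeterminate form.

For exponential indeterminate forms, take the natural log:
  Let L = lim(x→0) sin(3x)^(2x)
  Then ln(L) = lim(x→0) [exponent × ln(base)]
  Evaluate using L'Hôpital or standard limits, then exponentiate.
  L = 1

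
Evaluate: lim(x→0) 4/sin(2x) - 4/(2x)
This is an ∞-∞ indeterminate form.

Combine fractions or rationalize to convert ∞-∞ to 0/0 form:
  lim(x→0) 4/sin(2x) - 4/(2x) = 0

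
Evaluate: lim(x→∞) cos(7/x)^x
This is an exponential indeterminate form.

For exponential indeterminate forms, take the natural log:
  Let L = lim(x→∞) cos(7/x)^x
  Then ln(L) = lim(x→∞) [exponent × ln(base)]
  Evaluate using L'Hôpital or standard limits, then exponentiate.
  L = 1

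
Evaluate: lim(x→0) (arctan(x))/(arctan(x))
This is a 0/0 indeterminate form.

Apply L'Hôpital's rule: differentiate numerator and denominator separately.
  f(x) = atan(x)   ⇒   f'(x) = 1/(x^2 + 1)
  g(x) = atan(x)   ⇒   g'(x) = 1/(x^2 + 1)
  lim(x→0) f'(x)/g'(x) = lim(x→0) (1/(x^2 + 1))/(1/(x^2 + 1))
  = 1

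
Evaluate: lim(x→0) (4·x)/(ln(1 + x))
This is a 0/0 indeterminate form.

Apply L'Hôpital's rule: differentiate numerator and denominator separately.
  f(x) = 4·x   ⇒   f'(x) = 4
  g(x) = ln(x + 1)   ⇒   g'(x) = 1/(x + 1)
  lim(x→0) f'(x)/g'(x) = lim(x→0) (4)/(1/(x + 1))
  = 4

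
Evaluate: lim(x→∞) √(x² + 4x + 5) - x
This is an ∞-∞ indeterminate form.

Combine fractions or rationalize to convert ∞-∞ to 0/0 form:
  lim(x→∞) √(x² + 4x + 5) - x = 2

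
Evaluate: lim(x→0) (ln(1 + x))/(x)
This is a 0/0 indeterminate form.

Apply L'Hôpital's rule: differentiate numerator and denominator separately.
  f(x) = ln(x + 1)   ⇒   f'(x) = 1/(x + 1)
  g(x) = x   ⇒   g'(x) = 1
  lim(x→0) f'(x)/g'(x) = lim(x→0) (1/(x + 1))/(1)
  = 1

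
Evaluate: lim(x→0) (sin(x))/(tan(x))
This is a 0/0 indeterminate form.

Apply L'Hôpital's rule: differentiate numerator and denominator separately.
  f(x) = sin(x)   ⇒   f'(x) = cos(x)
  g(x) = tan(x)   ⇒   g'(x) = tan(x)^2 + 1
  lim(x→0) f'(x)/g'(x) = lim(x→0) (cos(x))/(tan(x)^2 + 1)
  = 1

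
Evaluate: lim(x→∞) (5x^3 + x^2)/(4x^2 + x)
This is an ∞/∞ indeterminate form.

Apply L'Hôpital's rule: differentiate numerator and denominator separately.
  f(x) = 5·x^3 + x^2   ⇒   f'(x) = 15·x^2 + 2·x
  g(x) = 4·x^2 + x   ⇒   g'(x) = 8·x + 1
  lim(x→∞) f'(x)/g'(x) = lim(x→∞) (15·x^2 + 2·x)/(8·x + 1)
  = ∞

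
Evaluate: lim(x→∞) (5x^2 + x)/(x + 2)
This is an ∞/∞ indeterminate form.

Apply L'Hôpital's rule: differentiate numerator and denominator separately.
  f(x) = 5·x^2 + x   ⇒   f'(x) = 10·x + 1
  g(x) = x + 2   ⇒   g'(x) = 1
  lim(x→∞) f'(x)/g'(x) = lim(x→∞) (10·x + 1)/(1)
  = ∞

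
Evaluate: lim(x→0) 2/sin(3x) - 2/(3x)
This is an ∞-∞ indeterminate form.

Combine fractions or rationalize to convert ∞-∞ to 0/0 form:
  lim(x→0) 2/sin(3x) - 2/(3x) = 0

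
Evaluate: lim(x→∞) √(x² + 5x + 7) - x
This is an ∞-∞ indeterminate form.

Combine fractions or rationalize to convert ∞-∞ to 0/0 form:
  lim(x→∞) √(x² + 5x + 7) - x = 5/2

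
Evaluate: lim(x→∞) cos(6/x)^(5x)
This is an exponential indeterminate form.

For exponential indeterminate forms, take the natural log:
  Let L = lim(x→∞) cos(6/x)^(5x)
  Then ln(L) = lim(x→∞) [exponent × ln(base)]
  Evaluate using L'Hôpital or standard limits, then exponentiate.
  L = 1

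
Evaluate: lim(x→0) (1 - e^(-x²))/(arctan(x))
This is a 0/0 indeterminate form.

Apply L'Hôpital's rule: differentiate numerator and denominator separately.
  f(x) = 1 - e^(-x^2)   ⇒   f'(x) = 2·x·e^(-x^2)
  g(x) = atan(x)   ⇒   g'(x) = 1/(x^2 + 1)
  lim(x→0) f'(x)/g'(x) = lim(x→0) (2·x·e^(-x^2))/(1/(x^2 + 1))
  = 0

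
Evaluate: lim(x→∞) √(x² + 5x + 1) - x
This is an ∞-∞ indeterminate form.

Combine fractions or rationalize to convert ∞-∞ to 0/0 form:
  lim(x→∞) √(x² + 5x + 1) - x = 5/2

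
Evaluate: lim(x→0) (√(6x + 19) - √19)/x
This is a standard limit.

Factor or rationalize the expression:
  lim(x→0) (√(6x + 19) - √19)/x = 3·sqrt(19)/19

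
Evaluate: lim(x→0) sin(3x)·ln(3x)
This is a 0·∞ indeterminate form.

Rewrite 0·∞ as a quotient (0/0 or ∞/∞ form), then apply L'Hôpital's rule:
  lim(x→0) sin(3x)·ln(3x) = 0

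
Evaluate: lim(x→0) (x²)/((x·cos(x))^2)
This is a 0/0 indeterminate form.

Apply L'Hôpital's rule: differentiate numerator and denominator separately.
  f(x) = x^2   ⇒   f'(x) = 2·x
  g(x) = x^2·cos(x)^2   ⇒   g'(x) = -2·x^2·sin(x)·cos(x) + 2·x·cos(x)^2
  lim(x→0) f'(x)/g'(x) = lim(x→0) (2·x)/(-2·x^2·sin(x)·cos(x) + 2·x·cos(x)^2)
  = 1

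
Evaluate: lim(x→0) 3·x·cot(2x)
This is a 0·∞ indeterminate form.

Rewrite 0·∞ as a quotient (0/0 or ∞/∞ form), then apply L'Hôpital's rule:
  lim(x→0) 3·x·cot(2x) = 3/2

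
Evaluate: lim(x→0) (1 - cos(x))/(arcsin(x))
This is a 0/0 indeterminate form.

Apply L'Hôpital's rule: differentiate numerator and denominator separately.
  f(x) = 1 - cos(x)   ⇒   f'(x) = sin(x)
  g(x) = asin(x)   ⇒   g'(x) = 1/sqrt(1 - x^2)
  lim(x→0) f'(x)/g'(x) = lim(x→0) (sin(x))/(1/sqrt(1 - x^2))
  = 0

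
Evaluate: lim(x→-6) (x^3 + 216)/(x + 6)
This is a standard limit.

Factor or rationalize the expression:
  lim(x→-6) (x^3 + 216)/(x + 6) = 108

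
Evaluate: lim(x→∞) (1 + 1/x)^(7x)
This is an exponential indeterminate form.

For exponential indeterminate forms, take the natural log:
  Let L = lim(x→∞) (1 + 1/x)^(7x)
  Then ln(L) = lim(x→∞) [exponent × ln(base)]
  Evaluate using L'Hôpital or standard limits, then exponentiate.
  L = e^(7)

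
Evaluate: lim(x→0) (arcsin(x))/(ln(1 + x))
This is a 0/0 indeterminate form.

Apply L'Hôpital's rule: differentiate numerator and denominator separately.
  f(x) = asin(x)   ⇒   f'(x) = 1/sqrt(1 - x^2)
  g(x) = ln(x + 1)   ⇒   g'(x) = 1/(x + 1)
  lim(x→0) f'(x)/g'(x) = lim(x→0) (1/sqrt(1 - x^2))/(1/(x + 1))
  = 1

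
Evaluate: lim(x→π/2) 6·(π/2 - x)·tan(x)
This is a 0·∞ indeterminate form.

Rewrite 0·∞ as a quotient (0/0 or ∞/∞ form), then apply L'Hôpital's rule:
  lim(x→π/2) 6·(π/2 - x)·tan(x) = 6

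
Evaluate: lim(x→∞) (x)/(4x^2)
This is an ∞/∞ indeterminate form.

Apply L'Hôpital's rule: differentiate numerator and denominator separately.
  f(x) = x   ⇒   f'(x) = 1
  g(x) = 4·x^2   ⇒   g'(x) = 8·x
  lim(x→∞) f'(x)/g'(x) = lim(x→∞) (1)/(8·x)
  = 0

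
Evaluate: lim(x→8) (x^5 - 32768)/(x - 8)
This is a standard limit.

Factor or rationalize the expression:
  lim(x→8) (x^5 - 32768)/(x - 8) = 20480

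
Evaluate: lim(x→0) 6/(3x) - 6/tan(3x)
This is an ∞-∞ indeterminate form.

Combine fractions or rationalize to convert ∞-∞ to 0/0 form:
  lim(x→0) 6/(3x) - 6/tan(3x) = 0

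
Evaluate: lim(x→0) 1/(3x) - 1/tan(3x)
This is an ∞-∞ indeterminate form.

Combine fractions or rationalize to convert ∞-∞ to 0/0 form:
  lim(x→0) 1/(3x) - 1/tan(3x) = 0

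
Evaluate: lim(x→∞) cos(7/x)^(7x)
This is an exponential indeterminate form.

For exponential indeterminate forms, take the natural log:
  Let L = lim(x→∞) cos(7/x)^(7x)
  Then ln(L) = lim(x→∞) [exponent × ln(base)]
  Evaluate using L'Hôpital or standard limits, then exponentiate.
  L = 1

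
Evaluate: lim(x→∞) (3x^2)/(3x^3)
This is an ∞/∞ indeterminate form.

Apply L'Hôpital's rule: differentiate numerator and denominator separately.
  f(x) = 3·x^2   ⇒   f'(x) = 6·x
  g(x) = 3·x^3   ⇒   g'(x) = 9·x^2
  lim(x→∞) f'(x)/g'(x) = lim(x→∞) (6·x)/(9·x^2)
  = 0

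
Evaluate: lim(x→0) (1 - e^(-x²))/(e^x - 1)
This is a 0/0 indeterminate form.

Apply L'Hôpital's rule: differentiate numerator and denominator separately.
  f(x) = 1 - e^(-x^2)   ⇒   f'(x) = 2·x·e^(-x^2)
  g(x) = e^(x) - 1   ⇒   g'(x) = e^(x)
  lim(x→0) f'(x)/g'(x) = lim(x→0) (2·x·e^(-x^2))/(e^(x))
  = 0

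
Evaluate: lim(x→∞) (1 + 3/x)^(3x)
This is an exponential indeterminate form.

For exponential indeterminate forms, take the natural log:
  Let L = lim(x→∞) (1 + 3/x)^(3x)
  Then ln(L) = lim(x→∞) [exponent × ln(base)]
  Evaluate using L'Hôpital or standard limits, then exponentiate.
  L = e^(9)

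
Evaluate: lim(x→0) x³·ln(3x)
This is a 0·∞ indeterminate form.

Rewrite 0·∞ as a quotient (0/0 or ∞/∞ form), then apply L'Hôpital's rule:
  lim(x→0) x³·ln(3x) = 0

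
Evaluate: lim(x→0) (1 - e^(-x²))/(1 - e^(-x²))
This is a 0/0 indeterminate form.

Apply L'Hôpital's rule: differentiate numerator and denominator separately.
  f(x) = 1 - e^(-x^2)   ⇒   f'(x) = 2·x·e^(-x^2)
  g(x) = 1 - e^(-x^2)   ⇒   g'(x) = 2·x·e^(-x^2)
  lim(x→0) f'(x)/g'(x) = lim(x→0) (2·x·e^(-x^2))/(2·x·e^(-x^2))
  = 1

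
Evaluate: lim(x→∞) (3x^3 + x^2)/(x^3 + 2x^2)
This is an ∞/∞ indeterminate form.

Apply L'Hôpital's rule: differentiate numerator and denominator separately.
  f(x) = 3·x^3 + x^2   ⇒   f'(x) = 9·x^2 + 2·x
  g(x) = x^3 + 2·x^2   ⇒   g'(x) = 3·x^2 + 4·x
  lim(x→∞) f'(x)/g'(x) = lim(x→∞) (9·x^2 + 2·x)/(3·x^2 + 4·x)
  = 3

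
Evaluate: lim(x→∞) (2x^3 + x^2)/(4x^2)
This is an ∞/∞ indeterminate form.

Apply L'Hôpital's rule: differentiate numerator and denominator separately.
  f(x) = 2·x^3 + x^2   ⇒   f'(x) = 6·x^2 + 2·x
  g(x) = 4·x^2   ⇒   g'(x) = 8·x
  lim(x→∞) f'(x)/g'(x) = lim(x→∞) (6·x^2 + 2·x)/(8·x)
  = ∞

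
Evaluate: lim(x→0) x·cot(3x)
This is a 0·∞ indeterminate form.

Rewrite 0·∞ as a quotient (0/0 or ∞/∞ form), then apply L'Hôpital's rule:
  lim(x→0) x·cot(3x) = 1/3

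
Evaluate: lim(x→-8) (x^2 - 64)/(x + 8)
This is a standard limit.

Factor or rationalize the expression:
  lim(x→-8) (x^2 - 64)/(x + 8) = -16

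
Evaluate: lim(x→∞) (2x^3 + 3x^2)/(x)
This is an ∞/∞ indeterminate form.

Apply L'Hôpital's rule: differentiate numerator and denominator separately.
  f(x) = 2·x^3 + 3·x^2   ⇒   f'(x) = 6·x^2 + 6·x
  g(x) = x   ⇒   g'(x) = 1
  lim(x→∞) f'(x)/g'(x) = lim(x→∞) (6·x^2 + 6·x)/(1)
  = ∞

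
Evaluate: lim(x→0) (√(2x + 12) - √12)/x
This is a standard limit.

Factor or rationalize the expression:
  lim(x→0) (√(2x + 12) - √12)/x = sqrt(3)/6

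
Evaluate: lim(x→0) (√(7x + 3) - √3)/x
This is a standard limit.

Factor or rationalize the expression:
  lim(x→0) (√(7x + 3) - √3)/x = 7·sqrt(3)/6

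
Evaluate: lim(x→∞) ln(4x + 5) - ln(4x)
This is an ∞-∞ indeterminate form.

Combine fractions or rationalize to convert ∞-∞ to 0/0 form:
  lim(x→∞) ln(4x + 5) - ln(4x) = 0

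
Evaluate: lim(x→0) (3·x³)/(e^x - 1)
This is a 0/0 indeterminate form.

Apply L'Hôpital's rule: differentiate numerator and denominator separately.
  f(x) = 3·x^3   ⇒   f'(x) = 9·x^2
  g(x) = e^(x) - 1   ⇒   g'(x) = e^(x)
  lim(x→0) f'(x)/g'(x) = lim(x→0) (9·x^2)/(e^(x))
  = 0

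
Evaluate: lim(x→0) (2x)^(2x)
This is an exponential indeterminate form.

For exponential indeterminate forms, take the natural log:
  Let L = lim(x→0) (2x)^(2x)
  Then ln(L) = lim(x→0) [exponent × ln(base)]
  Evaluate using L'Hôpital or standard limits, then exponentiate.
  L = 1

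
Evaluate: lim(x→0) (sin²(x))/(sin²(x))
This is a 0/0 indeterminate form.

Apply L'Hôpital's rule: differentiate numerator and denominator separately.
  f(x) = sin(x)^2   ⇒   f'(x) = 2·sin(x)·cos(x)
  g(x) = sin(x)^2   ⇒   g'(x) = 2·sin(x)·cos(x)
  lim(x→0) f'(x)/g'(x) = lim(x→0) (2·sin(x)·cos(x))/(2·sin(x)·cos(x))
  = 1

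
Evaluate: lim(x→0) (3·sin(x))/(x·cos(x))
This is a 0/0 indeterminate form.

Apply L'Hôpital's rule: differentiate numerator and denominator separately.
  f(x) = 3·sin(x)   ⇒   f'(x) = 3·cos(x)
  g(x) = x·cos(x)   ⇒   g'(x) = -x·sin(x) + cos(x)
  lim(x→0) f'(x)/g'(x) = lim(x→0) (3·cos(x))/(-x·sin(x) + cos(x))
  = 3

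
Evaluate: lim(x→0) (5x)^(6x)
This is an exponential indeterminate form.

For exponential indeterminate forms, take the natural log:
  Let L = lim(x→0) (5x)^(6x)
  Then ln(L) = lim(x→0) [exponent × ln(base)]
  Evaluate using L'Hôpital or standard limits, then exponentiate.
  L = 1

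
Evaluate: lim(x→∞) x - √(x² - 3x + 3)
This is an ∞-∞ indeterminate form.

Combine fractions or rationalize to convert ∞-∞ to 0/0 form:
  lim(x→∞) x - √(x² - 3x + 3) = 3/2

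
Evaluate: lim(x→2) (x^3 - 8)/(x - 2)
This is a standard limit.

Factor or rationalize the expression:
  lim(x→2) (x^3 - 8)/(x - 2) = 12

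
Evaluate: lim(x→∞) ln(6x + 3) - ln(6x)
This is an ∞-∞ indeterminate form.

Combine fractions or rationalize to convert ∞-∞ to 0/0 form:
  lim(x→∞) ln(6x + 3) - ln(6x) = 0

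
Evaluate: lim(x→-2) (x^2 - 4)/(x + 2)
This is a standard limit.

Factor or rationalize the expression:
  lim(x→-2) (x^2 - 4)/(x + 2) = -4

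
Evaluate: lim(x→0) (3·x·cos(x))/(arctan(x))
This is a 0/0 indeterminate form.

Apply L'Hôpital's rule: differentiate numerator and denominator separately.
  f(x) = 3·x·cos(x)   ⇒   f'(x) = -3·x·sin(x) + 3·cos(x)
  g(x) = atan(x)   ⇒   g'(x) = 1/(x^2 + 1)
  lim(x→0) f'(x)/g'(x) = lim(x→0) (-3·x·sin(x) + 3·cos(x))/(1/(x^2 + 1))
  = 3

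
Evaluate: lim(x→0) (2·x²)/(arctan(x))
This is a 0/0 indeterminate form.

Apply L'Hôpital's rule: differentiate numerator and denominator separately.
  f(x) = 2·x^2   ⇒   f'(x) = 4·x
  g(x) = atan(x)   ⇒   g'(x) = 1/(x^2 + 1)
  lim(x→0) f'(x)/g'(x) = lim(x→0) (4·x)/(1/(x^2 + 1))
  = 0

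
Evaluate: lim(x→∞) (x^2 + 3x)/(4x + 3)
This is an ∞/∞ indeterminate form.

Apply L'Hôpital's rule: differentiate numerator and denominator separately.
  f(x) = x^2 + 3·x   ⇒   f'(x) = 2·x + 3
  g(x) = 4·x + 3   ⇒   g'(x) = 4
  lim(x→∞) f'(x)/g'(x) = lim(x→∞) (2·x + 3)/(4)
  = ∞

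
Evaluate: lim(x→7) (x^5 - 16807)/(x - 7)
This is a standard limit.

Factor or rationalize the expression:
  lim(x→7) (x^5 - 16807)/(x - 7) = 12005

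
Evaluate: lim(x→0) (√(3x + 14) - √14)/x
This is a standard limit.

Factor or rationalize the expression:
  lim(x→0) (√(3x + 14) - √14)/x = 3·sqrt(14)/28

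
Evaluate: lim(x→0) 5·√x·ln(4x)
This is a 0·∞ indeterminate form.

Rewrite 0·∞ as a quotient (0/0 or ∞/∞ form), then apply L'Hôpital's rule:
  lim(x→0) 5·√x·ln(4x) = 0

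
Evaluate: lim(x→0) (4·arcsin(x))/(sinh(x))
This is a 0/0 indeterminate form.

Apply L'Hôpital's rule: differentiate numerator and denominator separately.
  f(x) = 4·asin(x)   ⇒   f'(x) = 4/sqrt(1 - x^2)
  g(x) = sinh(x)   ⇒   g'(x) = cosh(x)
  lim(x→0) f'(x)/g'(x) = lim(x→0) (4/sqrt(1 - x^2))/(cosh(x))
  = 4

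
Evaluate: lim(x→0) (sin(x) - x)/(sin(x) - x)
This is a 0/0 indeterminate form.

Apply L'Hôpital's rule: differentiate numerator and denominator separately.
  f(x) = -x + sin(x)   ⇒   f'(x) = cos(x) - 1
  g(x) = -x + sin(x)   ⇒   g'(x) = cos(x) - 1
  lim(x→0) f'(x)/g'(x) = lim(x→0) (cos(x) - 1)/(cos(x) - 1)
  = 1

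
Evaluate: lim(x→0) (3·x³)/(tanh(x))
This is a 0/0 indeterminate form.

Apply L'Hôpital's rule: differentiate numerator and denominator separately.
  f(x) = 3·x^3   ⇒   f'(x) = 9·x^2
  g(x) = tanh(x)   ⇒   g'(x) = 1 - tanh(x)^2
  lim(x→0) f'(x)/g'(x) = lim(x→0) (9·x^2)/(1 - tanh(x)^2)
  = 0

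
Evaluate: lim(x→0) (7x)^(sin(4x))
This is an exponential indeterminate form.

For exponential indeterminate forms, take the natural log:
  Let L = lim(x→0) (7x)^(sin(4x))
  Then ln(L) = lim(x→0) [exponent × ln(base)]
  Evaluate using L'Hôpital or standard limits, then exponentiate.
  L = 1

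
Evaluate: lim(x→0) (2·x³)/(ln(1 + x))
This is a 0/0 indeterminate form.

Apply L'Hôpital's rule: differentiate numerator and denominator separately.
  f(x) = 2·x^3   ⇒   f'(x) = 6·x^2
  g(x) = ln(x + 1)   ⇒   g'(x) = 1/(x + 1)
  lim(x→0) f'(x)/g'(x) = lim(x→0) (6·x^2)/(1/(x + 1))
  = 0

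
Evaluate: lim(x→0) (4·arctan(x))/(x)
This is a 0/0 indeterminate form.

Apply L'Hôpital's rule: differentiate numerator and denominator separately.
  f(x) = 4·atan(x)   ⇒   f'(x) = 4/(x^2 + 1)
  g(x) = x   ⇒   g'(x) = 1
  lim(x→0) f'(x)/g'(x) = lim(x→0) (4/(x^2 + 1))/(1)
  = 4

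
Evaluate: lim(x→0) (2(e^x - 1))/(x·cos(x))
This is a 0/0 indeterminate form.

Apply L'Hôpital's rule: differentiate numerator and denominator separately.
  f(x) = 2·e^(x) - 2   ⇒   f'(x) = 2·e^(x)
  g(x) = x·cos(x)   ⇒   g'(x) = -x·sin(x) + cos(x)
  lim(x→0) f'(x)/g'(x) = lim(x→0) (2·e^(x))/(-x·sin(x) + cos(x))
  = 2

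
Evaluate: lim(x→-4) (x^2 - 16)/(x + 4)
This is a standard limit.

Factor or rationalize the expression:
  lim(x→-4) (x^2 - 16)/(x + 4) = -8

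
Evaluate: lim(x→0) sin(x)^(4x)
This is an exponential indeterminate form.

For exponential indeterminate forms, take the natural log:
  Let L = lim(x→0) sin(x)^(4x)
  Then ln(L) = lim(x→0) [exponent × ln(base)]
  Evaluate using L'Hôpital or standard limits, then exponentiate.
  L = 1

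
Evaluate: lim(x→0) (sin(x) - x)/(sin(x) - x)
This is a 0/0 indeterminate form.

Apply L'Hôpital's rule: differentiate numerator and denominator separately.
  f(x) = -x + sin(x)   ⇒   f'(x) = cos(x) - 1
  g(x) = -x + sin(x)   ⇒   g'(x) = cos(x) - 1
  lim(x→0) f'(x)/g'(x) = lim(x→0) (cos(x) - 1)/(cos(x) - 1)
  = 1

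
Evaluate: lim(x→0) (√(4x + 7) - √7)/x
This is a standard limit.

Factor or rationalize the expression:
  lim(x→0) (√(4x + 7) - √7)/x = 2·sqrt(7)/7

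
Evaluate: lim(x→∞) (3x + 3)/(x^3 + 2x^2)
This is an ∞/∞ indeterminate form.

Apply L'Hôpital's rule: differentiate numerator and denominator separately.
  f(x) = 3·x + 3   ⇒   f'(x) = 3
  g(x) = x^3 + 2·x^2   ⇒   g'(x) = 3·x^2 + 4·x
  lim(x→∞) f'(x)/g'(x) = lim(x→∞) (3)/(3·x^2 + 4·x)
  = 0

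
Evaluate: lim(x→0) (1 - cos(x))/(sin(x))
This is a 0/0 indeterminate form.

Apply L'Hôpital's rule: differentiate numerator and denominator separately.
  f(x) = 1 - cos(x)   ⇒   f'(x) = sin(x)
  g(x) = sin(x)   ⇒   g'(x) = cos(x)
  lim(x→0) f'(x)/g'(x) = lim(x→0) (sin(x))/(cos(x))
  = 0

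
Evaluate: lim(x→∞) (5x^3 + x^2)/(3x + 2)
This is an ∞/∞ indeterminate form.

Apply L'Hôpital's rule: differentiate numerator and denominator separately.
  f(x) = 5·x^3 + x^2   ⇒   f'(x) = 15·x^2 + 2·x
  g(x) = 3·x + 2   ⇒   g'(x) = 3
  lim(x→∞) f'(x)/g'(x) = lim(x→∞) (15·x^2 + 2·x)/(3)
  = ∞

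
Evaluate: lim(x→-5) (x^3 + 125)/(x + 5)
This is a standard limit.

Factor or rationalize the expression:
  lim(x→-5) (x^3 + 125)/(x + 5) = 75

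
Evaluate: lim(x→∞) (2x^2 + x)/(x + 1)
This is an ∞/∞ indeterminate form.

Apply L'Hôpital's rule: differentiate numerator and denominator separately.
  f(x) = 2·x^2 + x   ⇒   f'(x) = 4·x + 1
  g(x) = x + 1   ⇒   g'(x) = 1
  lim(x→∞) f'(x)/g'(x) = lim(x→∞) (4·x + 1)/(1)
  = ∞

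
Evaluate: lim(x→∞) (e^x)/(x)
This is an ∞/∞ indeterminate form.

Apply L'Hôpital's rule: differentiate numerator and denominator separately.
  f(x) = e^(x)   ⇒   f'(x) = e^(x)
  g(x) = x   ⇒   g'(x) = 1
  lim(x→∞) f'(x)/g'(x) = lim(x→∞) (e^(x))/(1)
  = ∞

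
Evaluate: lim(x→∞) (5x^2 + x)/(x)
This is an ∞/∞ indeterminate form.

Apply L'Hôpital's rule: differentiate numerator and denominator separately.
  f(x) = 5·x^2 + x   ⇒   f'(x) = 10·x + 1
  g(x) = x   ⇒   g'(x) = 1
  lim(x→∞) f'(x)/g'(x) = lim(x→∞) (10·x + 1)/(1)
  = ∞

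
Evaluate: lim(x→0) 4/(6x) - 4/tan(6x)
This is an ∞-∞ indeterminate form.

Combine fractions or rationalize to convert ∞-∞ to 0/0 form:
  lim(x→0) 4/(6x) - 4/tan(6x) = 0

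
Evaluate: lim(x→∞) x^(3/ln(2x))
This is an exponential indeterminate form.

For exponential indeterminate forms, take the natural log:
  Let L = lim(x→∞) x^(3/ln(2x))
  Then ln(L) = lim(x→∞) [exponent × ln(base)]
  Evaluate using L'Hôpital or standard limits, then exponentiate.
  L = e^(3)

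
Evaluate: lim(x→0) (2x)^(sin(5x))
This is an exponential indeterminate form.

For exponential indeterminate forms, take the natural log:
  Let L = lim(x→0) (2x)^(sin(5x))
  Then ln(L) = lim(x→0) [exponent × ln(base)]
  Evaluate using L'Hôpital or standard limits, then exponentiate.
  L = 1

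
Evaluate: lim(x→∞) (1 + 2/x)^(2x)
This is an exponential indeterminate form.

For exponential indeterminate forms, take the natural log:
  Let L = lim(x→∞) (1 + 2/x)^(2x)
  Then ln(L) = lim(x→∞) [exponent × ln(base)]
  Evaluate using L'Hôpital or standard limits, then exponentiate.
  L = e^(4)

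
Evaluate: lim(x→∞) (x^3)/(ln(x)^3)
This is an ∞/∞ indeterminate form.

Apply L'Hôpital's rule: differentiate numerator and denominator separately.
  f(x) = x^3   ⇒   f'(x) = 3·x^2
  g(x) = ln(x)^3   ⇒   g'(x) = 3·ln(x)^2/x
  lim(x→∞) f'(x)/g'(x) = lim(x→∞) (3·x^2)/(3·ln(x)^2/x)
  = ∞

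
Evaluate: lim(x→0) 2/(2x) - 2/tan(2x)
This is an ∞-∞ indeterminate form.

Combine fractions or rationalize to convert ∞-∞ to 0/0 form:
  lim(x→0) 2/(2x) - 2/tan(2x) = 0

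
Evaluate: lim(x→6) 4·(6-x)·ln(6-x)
This is a 0·∞ indeterminate form.

Rewrite 0·∞ as a quotient (0/0 or ∞/∞ form), then apply L'Hôpital's rule:
  lim(x→6) 4·(6-x)·ln(6-x) = 0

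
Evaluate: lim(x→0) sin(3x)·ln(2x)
This is a 0·∞ indeterminate form.

Rewrite 0·∞ as a quotient (0/0 or ∞/∞ form), then apply L'Hôpital's rule:
  lim(x→0) sin(3x)·ln(2x) = 0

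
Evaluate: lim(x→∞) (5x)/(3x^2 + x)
This is an ∞/∞ indeterminate form.

Apply L'Hôpital's rule: differentiate numerator and denominator separately.
  f(x) = 5·x   ⇒   f'(x) = 5
  g(x) = 3·x^2 + x   ⇒   g'(x) = 6·x + 1
  lim(x→∞) f'(x)/g'(x) = lim(x→∞) (5)/(6·x + 1)
  = 0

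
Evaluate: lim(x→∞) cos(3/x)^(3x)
This is an exponential indeterminate form.

For exponential indeterminate forms, take the natural log:
  Let L = lim(x→∞) cos(3/x)^(3x)
  Then ln(L) = lim(x→∞) [exponent × ln(base)]
  Evaluate using L'Hôpital or standard limits, then exponentiate.
  L = 1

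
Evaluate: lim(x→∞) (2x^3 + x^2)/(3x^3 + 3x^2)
This is an ∞/∞ indeterminate form.

Apply L'Hôpital's rule: differentiate numerator and denominator separately.
  f(x) = 2·x^3 + x^2   ⇒   f'(x) = 6·x^2 + 2·x
  g(x) = 3·x^3 + 3·x^2   ⇒   g'(x) = 9·x^2 + 6·x
  lim(x→∞) f'(x)/g'(x) = lim(x→∞) (6·x^2 + 2·x)/(9·x^2 + 6·x)
  = 2/3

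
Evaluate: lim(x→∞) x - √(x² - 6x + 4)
This is an ∞-∞ indeterminate form.

Combine fractions or rationalize to convert ∞-∞ to 0/0 form:
  lim(x→∞) x - √(x² - 6x + 4) = 3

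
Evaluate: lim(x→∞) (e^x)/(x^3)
This is an ∞/∞ indeterminate form.

Apply L'Hôpital's rule: differentiate numerator and denominator separately.
  f(x) = e^(x)   ⇒   f'(x) = e^(x)
  g(x) = x^3   ⇒   g'(x) = 3·x^2
  lim(x→∞) f'(x)/g'(x) = lim(x→∞) (e^(x))/(3·x^2)
  = ∞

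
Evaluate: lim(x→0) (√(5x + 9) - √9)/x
This is a standard limit.

Factor or rationalize the expression:
  lim(x→0) (√(5x + 9) - √9)/x = 5/6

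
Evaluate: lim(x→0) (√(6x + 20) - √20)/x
This is a standard limit.

Factor or rationalize the expression:
  lim(x→0) (√(6x + 20) - √20)/x = 3·sqrt(5)/10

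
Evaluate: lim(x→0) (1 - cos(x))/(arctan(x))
This is a 0/0 indeterminate form.

Apply L'Hôpital's rule: differentiate numerator and denominator separately.
  f(x) = 1 - cos(x)   ⇒   f'(x) = sin(x)
  g(x) = atan(x)   ⇒   g'(x) = 1/(x^2 + 1)
  lim(x→0) f'(x)/g'(x) = lim(x→0) (sin(x))/(1/(x^2 + 1))
  = 0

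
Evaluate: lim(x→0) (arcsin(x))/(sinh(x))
This is a 0/0 indeterminate form.

Apply L'Hôpital's rule: differentiate numerator and denominator separately.
  f(x) = asin(x)   ⇒   f'(x) = 1/sqrt(1 - x^2)
  g(x) = sinh(x)   ⇒   g'(x) = cosh(x)
  lim(x→0) f'(x)/g'(x) = lim(x→0) (1/sqrt(1 - x^2))/(cosh(x))
  = 1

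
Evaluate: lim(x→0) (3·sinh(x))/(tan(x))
This is a 0/0 indeterminate form.

Apply L'Hôpital's rule: differentiate numerator and denominator separately.
  f(x) = 3·sinh(x)   ⇒   f'(x) = 3·cosh(x)
  g(x) = tan(x)   ⇒   g'(x) = tan(x)^2 + 1
  lim(x→0) f'(x)/g'(x) = lim(x→0) (3·cosh(x))/(tan(x)^2 + 1)
  = 3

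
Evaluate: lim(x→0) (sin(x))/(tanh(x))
This is a 0/0 indeterminate form.

Apply L'Hôpital's rule: differentiate numerator and denominator separately.
  f(x) = sin(x)   ⇒   f'(x) = cos(x)
  g(x) = tanh(x)   ⇒   g'(x) = 1 - tanh(x)^2
  lim(x→0) f'(x)/g'(x) = lim(x→0) (cos(x))/(1 - tanh(x)^2)
  = 1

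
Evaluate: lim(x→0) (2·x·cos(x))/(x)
This is a 0/0 indeterminate form.

Apply L'Hôpital's rule: differentiate numerator and denominator separately.
  f(x) = 2·x·cos(x)   ⇒   f'(x) = -2·x·sin(x) + 2·cos(x)
  g(x) = x   ⇒   g'(x) = 1
  lim(x→0) f'(x)/g'(x) = lim(x→0) (-2·x·sin(x) + 2·cos(x))/(1)
  = 2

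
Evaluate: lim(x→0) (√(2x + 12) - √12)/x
This is a standard limit.

Factor or rationalize the expression:
  lim(x→0) (√(2x + 12) - √12)/x = sqrt(3)/6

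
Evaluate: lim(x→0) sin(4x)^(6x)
This is an exponential indeterminate form.

For exponential indeterminate forms, take the natural log:
  Let L = lim(x→0) sin(4x)^(6x)
  Then ln(L) = lim(x→0) [exponent × ln(base)]
  Evaluate using L'Hôpital or standard limits, then exponentiate.
  L = 1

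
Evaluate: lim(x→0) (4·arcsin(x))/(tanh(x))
This is a 0/0 indeterminate form.

Apply L'Hôpital's rule: differentiate numerator and denominator separately.
  f(x) = 4·asin(x)   ⇒   f'(x) = 4/sqrt(1 - x^2)
  g(x) = tanh(x)   ⇒   g'(x) = 1 - tanh(x)^2
  lim(x→0) f'(x)/g'(x) = lim(x→0) (4/sqrt(1 - x^2))/(1 - tanh(x)^2)
  = 4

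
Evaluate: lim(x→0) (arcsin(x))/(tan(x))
This is a 0/0 indeterminate form.

Apply L'Hôpital's rule: differentiate numerator and denominator separately.
  f(x) = asin(x)   ⇒   f'(x) = 1/sqrt(1 - x^2)
  g(x) = tan(x)   ⇒   g'(x) = tan(x)^2 + 1
  lim(x→0) f'(x)/g'(x) = lim(x→0) (1/sqrt(1 - x^2))/(tan(x)^2 + 1)
  = 1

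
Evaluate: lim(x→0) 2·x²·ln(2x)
This is a 0·∞ indeterminate form.

Rewrite 0·∞ as a quotient (0/0 or ∞/∞ form), then apply L'Hôpital's rule:
  lim(x→0) 2·x²·ln(2x) = 0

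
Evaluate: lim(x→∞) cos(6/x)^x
This is an exponential indeterminate form.

For exponential indeterminate forms, take the natural log:
  Let L = lim(x→∞) cos(6/x)^x
  Then ln(L) = lim(x→∞) [exponent × ln(base)]
  Evaluate using L'Hôpital or standard limits, then exponentiate.
  L = 1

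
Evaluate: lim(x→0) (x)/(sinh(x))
This is a 0/0 indeterminate form.

Apply L'Hôpital's rule: differentiate numerator and denominator separately.
  f(x) = x   ⇒   f'(x) = 1
  g(x) = sinh(x)   ⇒   g'(x) = cosh(x)
  lim(x→0) f'(x)/g'(x) = lim(x→0) (1)/(cosh(x))
  = 1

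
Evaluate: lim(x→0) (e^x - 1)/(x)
This is a 0/0 indeterminate form.

Apply L'Hôpital's rule: differentiate numerator and denominator separately.
  f(x) = e^(x) - 1   ⇒   f'(x) = e^(x)
  g(x) = x   ⇒   g'(x) = 1
  lim(x→0) f'(x)/g'(x) = lim(x→0) (e^(x))/(1)
  = 1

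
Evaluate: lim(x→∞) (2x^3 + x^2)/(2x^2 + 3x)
This is an ∞/∞ indeterminate form.

Apply L'Hôpital's rule: differentiate numerator and denominator separately.
  f(x) = 2·x^3 + x^2   ⇒   f'(x) = 6·x^2 + 2·x
  g(x) = 2·x^2 + 3·x   ⇒   g'(x) = 4·x + 3
  lim(x→∞) f'(x)/g'(x) = lim(x→∞) (6·x^2 + 2·x)/(4·x + 3)
  = ∞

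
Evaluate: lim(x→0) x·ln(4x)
This is a 0·∞ indeterminate form.

Rewrite 0·∞ as a quotient (0/0 or ∞/∞ form), then apply L'Hôpital's rule:
  lim(x→0) x·ln(4x) = 0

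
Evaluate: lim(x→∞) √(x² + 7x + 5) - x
This is an ∞-∞ indeterminate form.

Combine fractions or rationalize to convert ∞-∞ to 0/0 form:
  lim(x→∞) √(x² + 7x + 5) - x = 7/2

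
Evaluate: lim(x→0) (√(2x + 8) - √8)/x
This is a standard limit.

Factor or rationalize the expression:
  lim(x→0) (√(2x + 8) - √8)/x = sqrt(2)/4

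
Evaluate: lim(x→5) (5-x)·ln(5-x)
This is a 0·∞ indeterminate form.

Rewrite 0·∞ as a quotient (0/0 or ∞/∞ form), then apply L'Hôpital's rule:
  lim(x→5) (5-x)·ln(5-x) = 0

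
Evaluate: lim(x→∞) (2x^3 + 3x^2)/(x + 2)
This is an ∞/∞ indeterminate form.

Apply L'Hôpital's rule: differentiate numerator and denominator separately.
  f(x) = 2·x^3 + 3·x^2   ⇒   f'(x) = 6·x^2 + 6·x
  g(x) = x + 2   ⇒   g'(x) = 1
  lim(x→∞) f'(x)/g'(x) = lim(x→∞) (6·x^2 + 6·x)/(1)
  = ∞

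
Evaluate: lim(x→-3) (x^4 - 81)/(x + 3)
This is a standard limit.

Factor or rationalize the expression:
  lim(x→-3) (x^4 - 81)/(x + 3) = -108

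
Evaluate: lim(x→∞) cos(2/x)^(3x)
This is an exponential indeterminate form.

For exponential indeterminate forms, take the natural log:
  Let L = lim(x→∞) cos(2/x)^(3x)
  Then ln(L) = lim(x→∞) [exponent × ln(base)]
  Evaluate using L'Hôpital or standard limits, then exponentiate.
  L = 1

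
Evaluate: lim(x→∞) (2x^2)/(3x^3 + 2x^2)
This is an ∞/∞ indeterminate form.

Apply L'Hôpital's rule: differentiate numerator and denominator separately.
  f(x) = 2·x^2   ⇒   f'(x) = 4·x
  g(x) = 3·x^3 + 2·x^2   ⇒   g'(x) = 9·x^2 + 4·x
  lim(x→∞) f'(x)/g'(x) = lim(x→∞) (4·x)/(9·x^2 + 4·x)
  = 0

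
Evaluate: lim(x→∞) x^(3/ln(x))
This is an exponential indeterminate form.

For exponential indeterminate forms, take the natural log:
  Let L = lim(x→∞) x^(3/ln(x))
  Then ln(L) = lim(x→∞) [exponent × ln(base)]
  Evaluate using L'Hôpital or standard limits, then exponentiate.
  L = e^(3)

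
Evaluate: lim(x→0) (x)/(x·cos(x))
This is a 0/0 indeterminate form.

Apply L'Hôpital's rule: differentiate numerator and denominator separately.
  f(x) = x   ⇒   f'(x) = 1
  g(x) = x·cos(x)   ⇒   g'(x) = -x·sin(x) + cos(x)
  lim(x→0) f'(x)/g'(x) = lim(x→0) (1)/(-x·sin(x) + cos(x))
  = 1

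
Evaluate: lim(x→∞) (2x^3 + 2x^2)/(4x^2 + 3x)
This is an ∞/∞ indeterminate form.

Apply L'Hôpital's rule: differentiate numerator and denominator separately.
  f(x) = 2·x^3 + 2·x^2   ⇒   f'(x) = 6·x^2 + 4·x
  g(x) = 4·x^2 + 3·x   ⇒   g'(x) = 8·x + 3
  lim(x→∞) f'(x)/g'(x) = lim(x→∞) (6·x^2 + 4·x)/(8·x + 3)
  = ∞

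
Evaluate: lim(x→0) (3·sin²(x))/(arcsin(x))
This is a 0/0 indeterminate form.

Apply L'Hôpital's rule: differentiate numerator and denominator separately.
  f(x) = 3·sin(x)^2   ⇒   f'(x) = 6·sin(x)·cos(x)
  g(x) = asin(x)   ⇒   g'(x) = 1/sqrt(1 - x^2)
  lim(x→0) f'(x)/g'(x) = lim(x→0) (6·sin(x)·cos(x))/(1/sqrt(1 - x^2))
  = 0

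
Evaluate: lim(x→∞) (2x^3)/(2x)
This is an ∞/∞ indeterminate form.

Apply L'Hôpital's rule: differentiate numerator and denominator separately.
  f(x) = 2·x^3   ⇒   f'(x) = 6·x^2
  g(x) = 2·x   ⇒   g'(x) = 2
  lim(x→∞) f'(x)/g'(x) = lim(x→∞) (6·x^2)/(2)
  = ∞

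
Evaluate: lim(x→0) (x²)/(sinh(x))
This is a 0/0 indeterminate form.

Apply L'Hôpital's rule: differentiate numerator and denominator separately.
  f(x) = x^2   ⇒   f'(x) = 2·x
  g(x) = sinh(x)   ⇒   g'(x) = cosh(x)
  lim(x→0) f'(x)/g'(x) = lim(x→0) (2·x)/(cosh(x))
  = 0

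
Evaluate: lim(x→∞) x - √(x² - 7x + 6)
This is an ∞-∞ indeterminate form.

Combine fractions or rationalize to convert ∞-∞ to 0/0 form:
  lim(x→∞) x - √(x² - 7x + 6) = 7/2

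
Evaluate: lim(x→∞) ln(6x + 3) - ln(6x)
This is an ∞-∞ indeterminate form.

Combine fractions or rationalize to convert ∞-∞ to 0/0 form:
  lim(x→∞) ln(6x + 3) - ln(6x) = 0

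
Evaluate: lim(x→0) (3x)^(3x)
This is an exponential indeterminate form.

For exponential indeterminate forms, take the natural log:
  Let L = lim(x→0) (3x)^(3x)
  Then ln(L) = lim(x→0) [exponent × ln(base)]
  Evaluate using L'Hôpital or standard limits, then exponentiate.
  L = 1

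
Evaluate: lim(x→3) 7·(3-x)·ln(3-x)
This is a 0·∞ indeterminate form.

Rewrite 0·∞ as a quotient (0/0 or ∞/∞ form), then apply L'Hôpital's rule:
  lim(x→3) 7·(3-x)·ln(3-x) = 0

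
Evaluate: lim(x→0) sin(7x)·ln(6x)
This is a 0·∞ indeterminate form.

Rewrite 0·∞ as a quotient (0/0 or ∞/∞ form), then apply L'Hôpital's rule:
  lim(x→0) sin(7x)·ln(6x) = 0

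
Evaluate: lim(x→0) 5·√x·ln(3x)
This is a 0·∞ indeterminate form.

Rewrite 0·∞ as a quotient (0/0 or ∞/∞ form), then apply L'Hôpital's rule:
  lim(x→0) 5·√x·ln(3x) = 0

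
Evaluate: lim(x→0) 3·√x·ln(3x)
This is a 0·∞ indeterminate form.

Rewrite 0·∞ as a quotient (0/0 or ∞/∞ form), then apply L'Hôpital's rule:
  lim(x→0) 3·√x·ln(3x) = 0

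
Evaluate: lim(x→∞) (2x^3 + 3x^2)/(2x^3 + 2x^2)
This is an ∞/∞ indeterminate form.

Apply L'Hôpital's rule: differentiate numerator and denominator separately.
  f(x) = 2·x^3 + 3·x^2   ⇒   f'(x) = 6·x^2 + 6·x
  g(x) = 2·x^3 + 2·x^2   ⇒   g'(x) = 6·x^2 + 4·x
  lim(x→∞) f'(x)/g'(x) = lim(x→∞) (6·x^2 + 6·x)/(6·x^2 + 4·x)
  = 1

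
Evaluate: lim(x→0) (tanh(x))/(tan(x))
This is a 0/0 indeterminate form.

Apply L'Hôpital's rule: differentiate numerator and denominator separately.
  f(x) = tanh(x)   ⇒   f'(x) = 1 - tanh(x)^2
  g(x) = tan(x)   ⇒   g'(x) = tan(x)^2 + 1
  lim(x→0) f'(x)/g'(x) = lim(x→0) (1 - tanh(x)^2)/(tan(x)^2 + 1)
  = 1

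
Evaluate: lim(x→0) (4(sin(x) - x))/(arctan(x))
This is a 0/0 indeterminate form.

Apply L'Hôpital's rule: differentiate numerator and denominator separately.
  f(x) = -4·x + 4·sin(x)   ⇒   f'(x) = 4·cos(x) - 4
  g(x) = atan(x)   ⇒   g'(x) = 1/(x^2 + 1)
  lim(x→0) f'(x)/g'(x) = lim(x→0) (4·cos(x) - 4)/(1/(x^2 + 1))
  = 0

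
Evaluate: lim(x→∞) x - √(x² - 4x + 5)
This is an ∞-∞ indeterminate form.

Combine fractions or rationalize to convert ∞-∞ to 0/0 form:
  lim(x→∞) x - √(x² - 4x + 5) = 2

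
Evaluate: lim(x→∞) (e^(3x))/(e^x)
This is an ∞/∞ indeterminate form.

Apply L'Hôpital's rule: differentiate numerator and denominator separately.
  f(x) = e^(3·x)   ⇒   f'(x) = 3·e^(3·x)
  g(x) = e^(x)   ⇒   g'(x) = e^(x)
  lim(x→∞) f'(x)/g'(x) = lim(x→∞) (3·e^(3·x))/(e^(x))
  = ∞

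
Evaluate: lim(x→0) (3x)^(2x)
This is an exponential indeterminate form.

For exponential indeterminate forms, take the natural log:
  Let L = lim(x→0) (3x)^(2x)
  Then ln(L) = lim(x→0) [exponent × ln(base)]
  Evaluate using L'Hôpital or standard limits, then exponentiate.
  L = 1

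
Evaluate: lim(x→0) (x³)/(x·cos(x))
This is a 0/0 indeterminate form.

Apply L'Hôpital's rule: differentiate numerator and denominator separately.
  f(x) = x^3   ⇒   f'(x) = 3·x^2
  g(x) = x·cos(x)   ⇒   g'(x) = -x·sin(x) + cos(x)
  lim(x→0) f'(x)/g'(x) = lim(x→0) (3·x^2)/(-x·sin(x) + cos(x))
  = 0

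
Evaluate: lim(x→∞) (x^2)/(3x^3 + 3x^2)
This is an ∞/∞ indeterminate form.

Apply L'Hôpital's rule: differentiate numerator and denominator separately.
  f(x) = x^2   ⇒   f'(x) = 2·x
  g(x) = 3·x^3 + 3·x^2   ⇒   g'(x) = 9·x^2 + 6·x
  lim(x→∞) f'(x)/g'(x) = lim(x→∞) (2·x)/(9·x^2 + 6·x)
  = 0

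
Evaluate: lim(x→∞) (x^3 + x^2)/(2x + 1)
This is an ∞/∞ indeterminate form.

Apply L'Hôpital's rule: differentiate numerator and denominator separately.
  f(x) = x^3 + x^2   ⇒   f'(x) = 3·x^2 + 2·x
  g(x) = 2·x + 1   ⇒   g'(x) = 2
  lim(x→∞) f'(x)/g'(x) = lim(x→∞) (3·x^2 + 2·x)/(2)
  = ∞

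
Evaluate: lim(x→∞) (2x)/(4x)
This is an ∞/∞ indeterminate form.

Apply L'Hôpital's rule: differentiate numerator and denominator separately.
  f(x) = 2·x   ⇒   f'(x) = 2
  g(x) = 4·x   ⇒   g'(x) = 4
  lim(x→∞) f'(x)/g'(x) = lim(x→∞) (2)/(4)
  = 1/2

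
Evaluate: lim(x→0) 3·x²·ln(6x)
This is a 0·∞ indeterminate form.

Rewrite 0·∞ as a quotient (0/0 or ∞/∞ form), then apply L'Hôpital's rule:
  lim(x→0) 3·x²·ln(6x) = 0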